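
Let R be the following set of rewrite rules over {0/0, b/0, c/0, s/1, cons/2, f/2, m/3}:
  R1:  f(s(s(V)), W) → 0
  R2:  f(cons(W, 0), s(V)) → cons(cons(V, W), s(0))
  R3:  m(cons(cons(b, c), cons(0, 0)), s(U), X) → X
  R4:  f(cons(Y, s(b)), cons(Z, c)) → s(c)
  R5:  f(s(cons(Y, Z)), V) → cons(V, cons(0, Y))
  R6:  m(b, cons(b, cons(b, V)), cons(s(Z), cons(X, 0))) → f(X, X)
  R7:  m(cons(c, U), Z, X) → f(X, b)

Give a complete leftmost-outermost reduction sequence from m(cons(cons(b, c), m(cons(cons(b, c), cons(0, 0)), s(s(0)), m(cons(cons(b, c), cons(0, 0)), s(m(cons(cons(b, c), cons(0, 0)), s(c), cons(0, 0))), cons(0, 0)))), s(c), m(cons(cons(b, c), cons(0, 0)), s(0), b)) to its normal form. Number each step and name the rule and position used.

b

1. m(cons(cons(b, c), m(cons(cons(b, c), cons(0, 0)), s(s(0)), m(cons(cons(b, c), cons(0, 0)), s(m(cons(cons(b, c), cons(0, 0)), s(c), cons(0, 0))), cons(0, 0)))), s(c), m(cons(cons(b, c), cons(0, 0)), s(0), b))  →  m(cons(cons(b, c), m(cons(cons(b, c), cons(0, 0)), s(m(cons(cons(b, c), cons(0, 0)), s(c), cons(0, 0))), cons(0, 0))), s(c), m(cons(cons(b, c), cons(0, 0)), s(0), b))   [R3 at 1.2]
2. m(cons(cons(b, c), m(cons(cons(b, c), cons(0, 0)), s(m(cons(cons(b, c), cons(0, 0)), s(c), cons(0, 0))), cons(0, 0))), s(c), m(cons(cons(b, c), cons(0, 0)), s(0), b))  →  m(cons(cons(b, c), cons(0, 0)), s(c), m(cons(cons(b, c), cons(0, 0)), s(0), b))   [R3 at 1.2]
3. m(cons(cons(b, c), cons(0, 0)), s(c), m(cons(cons(b, c), cons(0, 0)), s(0), b))  →  m(cons(cons(b, c), cons(0, 0)), s(0), b)   [R3 at ε]
4. m(cons(cons(b, c), cons(0, 0)), s(0), b)  →  b   [R3 at ε]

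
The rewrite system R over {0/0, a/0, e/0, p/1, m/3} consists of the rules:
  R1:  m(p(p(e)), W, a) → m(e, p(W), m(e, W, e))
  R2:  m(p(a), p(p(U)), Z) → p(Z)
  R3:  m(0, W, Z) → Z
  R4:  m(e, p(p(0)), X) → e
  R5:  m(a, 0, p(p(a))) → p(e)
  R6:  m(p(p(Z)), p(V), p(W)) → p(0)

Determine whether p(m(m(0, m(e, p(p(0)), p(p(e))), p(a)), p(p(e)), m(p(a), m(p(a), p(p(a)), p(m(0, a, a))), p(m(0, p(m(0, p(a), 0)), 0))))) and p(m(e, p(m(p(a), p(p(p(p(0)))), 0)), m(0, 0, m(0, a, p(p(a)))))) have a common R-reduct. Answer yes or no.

no — NF(t₁) = p(p(p(p(0)))), NF(t₂) = p(e)

Reduce t₁ = p(m(m(0, m(e, p(p(0)), p(p(e))), p(a)), p(p(e)), m(p(a), m(p(a), p(p(a)), p(m(0, a, a))), p(m(0, p(m(0, p(a), 0)), 0))))):
1. p(m(m(0, m(e, p(p(0)), p(p(e))), p(a)), p(p(e)), m(p(a), m(p(a), p(p(a)), p(m(0, a, a))), p(m(0, p(m(0, p(a), 0)), 0)))))  →  p(m(p(a), p(p(e)), m(p(a), m(p(a), p(p(a)), p(m(0, a, a))), p(m(0, p(m(0, p(a), 0)), 0)))))   [R3 at 1.1]
2. p(m(p(a), p(p(e)), m(p(a), m(p(a), p(p(a)), p(m(0, a, a))), p(m(0, p(m(0, p(a), 0)), 0)))))  →  p(p(m(p(a), m(p(a), p(p(a)), p(m(0, a, a))), p(m(0, p(m(0, p(a), 0)), 0)))))   [R2 at 1]
3. p(p(m(p(a), m(p(a), p(p(a)), p(m(0, a, a))), p(m(0, p(m(0, p(a), 0)), 0)))))  →  p(p(m(p(a), p(p(m(0, a, a))), p(m(0, p(m(0, p(a), 0)), 0)))))   [R2 at 1.1.2]
4. p(p(m(p(a), p(p(m(0, a, a))), p(m(0, p(m(0, p(a), 0)), 0)))))  →  p(p(p(p(m(0, p(m(0, p(a), 0)), 0)))))   [R2 at 1.1]
5. p(p(p(p(m(0, p(m(0, p(a), 0)), 0)))))  →  p(p(p(p(0))))   [R3 at 1.1.1.1]

Reduce t₂ = p(m(e, p(m(p(a), p(p(p(p(0)))), 0)), m(0, 0, m(0, a, p(p(a)))))):
1. p(m(e, p(m(p(a), p(p(p(p(0)))), 0)), m(0, 0, m(0, a, p(p(a))))))  →  p(m(e, p(p(0)), m(0, 0, m(0, a, p(p(a))))))   [R2 at 1.2.1]
2. p(m(e, p(p(0)), m(0, 0, m(0, a, p(p(a))))))  →  p(e)   [R4 at 1]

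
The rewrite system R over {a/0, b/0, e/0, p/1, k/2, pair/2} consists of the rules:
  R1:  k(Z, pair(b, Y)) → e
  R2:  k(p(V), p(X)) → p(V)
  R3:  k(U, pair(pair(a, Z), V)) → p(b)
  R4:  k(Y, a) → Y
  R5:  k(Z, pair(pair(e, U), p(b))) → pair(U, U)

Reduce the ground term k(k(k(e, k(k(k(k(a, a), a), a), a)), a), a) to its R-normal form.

e

1. k(k(k(e, k(k(k(k(a, a), a), a), a)), a), a)  →  k(k(e, k(k(k(k(a, a), a), a), a)), a)   [R4 at ε]
2. k(k(e, k(k(k(k(a, a), a), a), a)), a)  →  k(e, k(k(k(k(a, a), a), a), a))   [R4 at ε]
3. k(e, k(k(k(k(a, a), a), a), a))  →  k(e, k(k(k(a, a), a), a))   [R4 at 2]
4. k(e, k(k(k(a, a), a), a))  →  k(e, k(k(a, a), a))   [R4 at 2]
5. k(e, k(k(a, a), a))  →  k(e, k(a, a))   [R4 at 2]
6. k(e, k(a, a))  →  k(e, a)   [R4 at 2]
7. k(e, a)  →  e   [R4 at ε]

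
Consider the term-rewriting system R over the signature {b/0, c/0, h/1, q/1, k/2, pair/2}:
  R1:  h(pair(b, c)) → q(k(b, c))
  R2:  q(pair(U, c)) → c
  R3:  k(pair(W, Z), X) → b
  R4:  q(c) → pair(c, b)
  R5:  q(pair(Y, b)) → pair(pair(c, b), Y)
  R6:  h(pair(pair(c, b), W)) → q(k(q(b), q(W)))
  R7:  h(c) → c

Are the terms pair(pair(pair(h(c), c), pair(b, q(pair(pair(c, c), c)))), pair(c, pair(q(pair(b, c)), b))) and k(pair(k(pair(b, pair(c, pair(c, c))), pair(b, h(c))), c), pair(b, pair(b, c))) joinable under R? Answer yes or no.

no — NF(t₁) = pair(pair(pair(c, c), pair(b, c)), pair(c, pair(c, b))), NF(t₂) = b

Reduce t₁ = pair(pair(pair(h(c), c), pair(b, q(pair(pair(c, c), c)))), pair(c, pair(q(pair(b, c)), b))):
1. pair(pair(pair(h(c), c), pair(b, q(pair(pair(c, c), c)))), pair(c, pair(q(pair(b, c)), b)))  →  pair(pair(pair(c, c), pair(b, q(pair(pair(c, c), c)))), pair(c, pair(q(pair(b, c)), b)))   [R7 at 1.1.1]
2. pair(pair(pair(c, c), pair(b, q(pair(pair(c, c), c)))), pair(c, pair(q(pair(b, c)), b)))  →  pair(pair(pair(c, c), pair(b, c)), pair(c, pair(q(pair(b, c)), b)))   [R2 at 1.2.2]
3. pair(pair(pair(c, c), pair(b, c)), pair(c, pair(q(pair(b, c)), b)))  →  pair(pair(pair(c, c), pair(b, c)), pair(c, pair(c, b)))   [R2 at 2.2.1]

Reduce t₂ = k(pair(k(pair(b, pair(c, pair(c, c))), pair(b, h(c))), c), pair(b, pair(b, c))):
1. k(pair(k(pair(b, pair(c, pair(c, c))), pair(b, h(c))), c), pair(b, pair(b, c)))  →  b   [R3 at ε]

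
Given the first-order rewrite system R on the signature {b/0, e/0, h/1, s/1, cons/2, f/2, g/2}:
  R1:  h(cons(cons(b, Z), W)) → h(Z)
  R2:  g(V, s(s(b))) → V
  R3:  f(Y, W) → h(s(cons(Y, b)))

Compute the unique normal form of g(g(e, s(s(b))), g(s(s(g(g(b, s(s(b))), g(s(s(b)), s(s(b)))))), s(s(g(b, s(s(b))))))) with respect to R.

1. g(g(e, s(s(b))), g(s(s(g(g(b, s(s(b))), g(s(s(b)), s(s(b)))))), s(s(g(b, s(s(b)))))))  →  g(e, g(s(s(g(g(b, s(s(b))), g(s(s(b)), s(s(b)))))), s(s(g(b, s(s(b)))))))   [R2 at 1]
2. g(e, g(s(s(g(g(b, s(s(b))), g(s(s(b)), s(s(b)))))), s(s(g(b, s(s(b)))))))  →  g(e, g(s(s(g(b, g(s(s(b)), s(s(b)))))), s(s(g(b, s(s(b)))))))   [R2 at 2.1.1.1.1]
3. g(e, g(s(s(g(b, g(s(s(b)), s(s(b)))))), s(s(g(b, s(s(b)))))))  →  g(e, g(s(s(g(b, s(s(b))))), s(s(g(b, s(s(b)))))))   [R2 at 2.1.1.1.2]
4. g(e, g(s(s(g(b, s(s(b))))), s(s(g(b, s(s(b)))))))  →  g(e, g(s(s(b)), s(s(g(b, s(s(b)))))))   [R2 at 2.1.1.1]
5. g(e, g(s(s(b)), s(s(g(b, s(s(b)))))))  →  g(e, g(s(s(b)), s(s(b))))   [R2 at 2.2.1.1]
6. g(e, g(s(s(b)), s(s(b))))  →  g(e, s(s(b)))   [R2 at 2]
7. g(e, s(s(b)))  →  e   [R2 at ε]

e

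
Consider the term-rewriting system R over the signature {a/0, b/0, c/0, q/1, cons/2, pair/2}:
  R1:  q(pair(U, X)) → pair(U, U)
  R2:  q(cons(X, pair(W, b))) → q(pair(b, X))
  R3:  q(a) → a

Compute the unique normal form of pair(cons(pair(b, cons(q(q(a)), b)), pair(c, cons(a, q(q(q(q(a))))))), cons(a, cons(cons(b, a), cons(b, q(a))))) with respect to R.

pair(cons(pair(b, cons(a, b)), pair(c, cons(a, a))), cons(a, cons(cons(b, a), cons(b, a))))

1. pair(cons(pair(b, cons(q(q(a)), b)), pair(c, cons(a, q(q(q(q(a))))))), cons(a, cons(cons(b, a), cons(b, q(a)))))  →  pair(cons(pair(b, cons(q(a), b)), pair(c, cons(a, q(q(q(q(a))))))), cons(a, cons(cons(b, a), cons(b, q(a)))))   [R3 at 1.1.2.1.1]
2. pair(cons(pair(b, cons(q(a), b)), pair(c, cons(a, q(q(q(q(a))))))), cons(a, cons(cons(b, a), cons(b, q(a)))))  →  pair(cons(pair(b, cons(a, b)), pair(c, cons(a, q(q(q(q(a))))))), cons(a, cons(cons(b, a), cons(b, q(a)))))   [R3 at 1.1.2.1]
3. pair(cons(pair(b, cons(a, b)), pair(c, cons(a, q(q(q(q(a))))))), cons(a, cons(cons(b, a), cons(b, q(a)))))  →  pair(cons(pair(b, cons(a, b)), pair(c, cons(a, q(q(q(a)))))), cons(a, cons(cons(b, a), cons(b, q(a)))))   [R3 at 1.2.2.2.1.1.1]
4. pair(cons(pair(b, cons(a, b)), pair(c, cons(a, q(q(q(a)))))), cons(a, cons(cons(b, a), cons(b, q(a)))))  →  pair(cons(pair(b, cons(a, b)), pair(c, cons(a, q(q(a))))), cons(a, cons(cons(b, a), cons(b, q(a)))))   [R3 at 1.2.2.2.1.1]
5. pair(cons(pair(b, cons(a, b)), pair(c, cons(a, q(q(a))))), cons(a, cons(cons(b, a), cons(b, q(a)))))  →  pair(cons(pair(b, cons(a, b)), pair(c, cons(a, q(a)))), cons(a, cons(cons(b, a), cons(b, q(a)))))   [R3 at 1.2.2.2.1]
6. pair(cons(pair(b, cons(a, b)), pair(c, cons(a, q(a)))), cons(a, cons(cons(b, a), cons(b, q(a)))))  →  pair(cons(pair(b, cons(a, b)), pair(c, cons(a, a))), cons(a, cons(cons(b, a), cons(b, q(a)))))   [R3 at 1.2.2.2]
7. pair(cons(pair(b, cons(a, b)), pair(c, cons(a, a))), cons(a, cons(cons(b, a), cons(b, q(a)))))  →  pair(cons(pair(b, cons(a, b)), pair(c, cons(a, a))), cons(a, cons(cons(b, a), cons(b, a))))   [R3 at 2.2.2.2]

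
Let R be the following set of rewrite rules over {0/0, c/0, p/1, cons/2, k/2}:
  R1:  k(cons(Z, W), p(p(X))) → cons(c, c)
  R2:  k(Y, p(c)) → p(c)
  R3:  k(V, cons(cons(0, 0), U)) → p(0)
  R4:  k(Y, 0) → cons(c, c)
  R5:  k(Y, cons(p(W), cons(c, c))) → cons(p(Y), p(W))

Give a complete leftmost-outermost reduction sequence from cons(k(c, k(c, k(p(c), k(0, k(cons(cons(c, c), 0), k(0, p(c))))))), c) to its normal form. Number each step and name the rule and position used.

1. cons(k(c, k(c, k(p(c), k(0, k(cons(cons(c, c), 0), k(0, p(c))))))), c)  →  cons(k(c, k(c, k(p(c), k(0, k(cons(cons(c, c), 0), p(c)))))), c)   [R2 at 1.2.2.2.2.2]
2. cons(k(c, k(c, k(p(c), k(0, k(cons(cons(c, c), 0), p(c)))))), c)  →  cons(k(c, k(c, k(p(c), k(0, p(c))))), c)   [R2 at 1.2.2.2.2]
3. cons(k(c, k(c, k(p(c), k(0, p(c))))), c)  →  cons(k(c, k(c, k(p(c), p(c)))), c)   [R2 at 1.2.2.2]
4. cons(k(c, k(c, k(p(c), p(c)))), c)  →  cons(k(c, k(c, p(c))), c)   [R2 at 1.2.2]
5. cons(k(c, k(c, p(c))), c)  →  cons(k(c, p(c)), c)   [R2 at 1.2]
6. cons(k(c, p(c)), c)  →  cons(p(c), c)   [R2 at 1]

cons(p(c), c)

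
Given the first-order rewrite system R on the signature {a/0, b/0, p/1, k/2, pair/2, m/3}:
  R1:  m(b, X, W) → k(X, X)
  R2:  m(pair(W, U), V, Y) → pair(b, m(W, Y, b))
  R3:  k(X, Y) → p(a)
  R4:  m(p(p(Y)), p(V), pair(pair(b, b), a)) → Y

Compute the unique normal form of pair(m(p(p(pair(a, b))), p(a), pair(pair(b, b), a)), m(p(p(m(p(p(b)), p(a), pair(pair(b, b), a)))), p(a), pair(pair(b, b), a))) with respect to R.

1. pair(m(p(p(pair(a, b))), p(a), pair(pair(b, b), a)), m(p(p(m(p(p(b)), p(a), pair(pair(b, b), a)))), p(a), pair(pair(b, b), a)))  →  pair(pair(a, b), m(p(p(m(p(p(b)), p(a), pair(pair(b, b), a)))), p(a), pair(pair(b, b), a)))   [R4 at 1]
2. pair(pair(a, b), m(p(p(m(p(p(b)), p(a), pair(pair(b, b), a)))), p(a), pair(pair(b, b), a)))  →  pair(pair(a, b), m(p(p(b)), p(a), pair(pair(b, b), a)))   [R4 at 2]
3. pair(pair(a, b), m(p(p(b)), p(a), pair(pair(b, b), a)))  →  pair(pair(a, b), b)   [R4 at 2]

pair(pair(a, b), b)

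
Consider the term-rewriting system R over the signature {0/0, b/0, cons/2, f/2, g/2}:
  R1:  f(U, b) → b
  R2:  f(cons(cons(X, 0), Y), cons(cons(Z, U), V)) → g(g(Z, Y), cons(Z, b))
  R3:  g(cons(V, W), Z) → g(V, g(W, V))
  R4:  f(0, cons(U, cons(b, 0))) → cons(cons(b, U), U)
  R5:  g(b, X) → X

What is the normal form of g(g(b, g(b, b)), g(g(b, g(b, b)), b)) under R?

1. g(g(b, g(b, b)), g(g(b, g(b, b)), b))  →  g(g(b, b), g(g(b, g(b, b)), b))   [R5 at 1]
2. g(g(b, b), g(g(b, g(b, b)), b))  →  g(b, g(g(b, g(b, b)), b))   [R5 at 1]
3. g(b, g(g(b, g(b, b)), b))  →  g(g(b, g(b, b)), b)   [R5 at ε]
4. g(g(b, g(b, b)), b)  →  g(g(b, b), b)   [R5 at 1]
5. g(g(b, b), b)  →  g(b, b)   [R5 at 1]
6. g(b, b)  →  b   [R5 at ε]

b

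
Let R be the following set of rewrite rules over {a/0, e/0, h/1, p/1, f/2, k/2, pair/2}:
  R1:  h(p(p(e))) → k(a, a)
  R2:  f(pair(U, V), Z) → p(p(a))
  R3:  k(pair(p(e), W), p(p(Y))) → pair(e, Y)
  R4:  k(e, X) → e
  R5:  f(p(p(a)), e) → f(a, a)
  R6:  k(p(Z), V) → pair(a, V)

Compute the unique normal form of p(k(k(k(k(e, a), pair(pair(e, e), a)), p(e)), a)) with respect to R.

p(e)

1. p(k(k(k(k(e, a), pair(pair(e, e), a)), p(e)), a))  →  p(k(k(k(e, pair(pair(e, e), a)), p(e)), a))   [R4 at 1.1.1.1]
2. p(k(k(k(e, pair(pair(e, e), a)), p(e)), a))  →  p(k(k(e, p(e)), a))   [R4 at 1.1.1]
3. p(k(k(e, p(e)), a))  →  p(k(e, a))   [R4 at 1.1]
4. p(k(e, a))  →  p(e)   [R4 at 1]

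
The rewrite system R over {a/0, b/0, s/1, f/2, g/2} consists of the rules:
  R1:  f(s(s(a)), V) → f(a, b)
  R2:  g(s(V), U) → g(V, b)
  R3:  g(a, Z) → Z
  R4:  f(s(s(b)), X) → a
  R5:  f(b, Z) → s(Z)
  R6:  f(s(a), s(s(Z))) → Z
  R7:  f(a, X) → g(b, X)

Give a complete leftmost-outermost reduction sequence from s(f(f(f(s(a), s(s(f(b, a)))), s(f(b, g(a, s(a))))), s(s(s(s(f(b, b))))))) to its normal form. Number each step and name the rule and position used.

s(s(s(s(b))))

1. s(f(f(f(s(a), s(s(f(b, a)))), s(f(b, g(a, s(a))))), s(s(s(s(f(b, b)))))))  →  s(f(f(f(b, a), s(f(b, g(a, s(a))))), s(s(s(s(f(b, b)))))))   [R6 at 1.1.1]
2. s(f(f(f(b, a), s(f(b, g(a, s(a))))), s(s(s(s(f(b, b)))))))  →  s(f(f(s(a), s(f(b, g(a, s(a))))), s(s(s(s(f(b, b)))))))   [R5 at 1.1.1]
3. s(f(f(s(a), s(f(b, g(a, s(a))))), s(s(s(s(f(b, b)))))))  →  s(f(f(s(a), s(s(g(a, s(a))))), s(s(s(s(f(b, b)))))))   [R5 at 1.1.2.1]
4. s(f(f(s(a), s(s(g(a, s(a))))), s(s(s(s(f(b, b)))))))  →  s(f(g(a, s(a)), s(s(s(s(f(b, b)))))))   [R6 at 1.1]
5. s(f(g(a, s(a)), s(s(s(s(f(b, b)))))))  →  s(f(s(a), s(s(s(s(f(b, b)))))))   [R3 at 1.1]
6. s(f(s(a), s(s(s(s(f(b, b)))))))  →  s(s(s(f(b, b))))   [R6 at 1]
7. s(s(s(f(b, b))))  →  s(s(s(s(b))))   [R5 at 1.1.1]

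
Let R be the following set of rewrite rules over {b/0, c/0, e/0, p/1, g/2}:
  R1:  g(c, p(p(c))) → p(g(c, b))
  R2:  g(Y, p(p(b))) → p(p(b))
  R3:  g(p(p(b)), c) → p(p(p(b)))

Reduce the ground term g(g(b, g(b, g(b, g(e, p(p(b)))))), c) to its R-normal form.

p(p(p(b)))

1. g(g(b, g(b, g(b, g(e, p(p(b)))))), c)  →  g(g(b, g(b, g(b, p(p(b))))), c)   [R2 at 1.2.2.2]
2. g(g(b, g(b, g(b, p(p(b))))), c)  →  g(g(b, g(b, p(p(b)))), c)   [R2 at 1.2.2]
3. g(g(b, g(b, p(p(b)))), c)  →  g(g(b, p(p(b))), c)   [R2 at 1.2]
4. g(g(b, p(p(b))), c)  →  g(p(p(b)), c)   [R2 at 1]
5. g(p(p(b)), c)  →  p(p(p(b)))   [R3 at ε]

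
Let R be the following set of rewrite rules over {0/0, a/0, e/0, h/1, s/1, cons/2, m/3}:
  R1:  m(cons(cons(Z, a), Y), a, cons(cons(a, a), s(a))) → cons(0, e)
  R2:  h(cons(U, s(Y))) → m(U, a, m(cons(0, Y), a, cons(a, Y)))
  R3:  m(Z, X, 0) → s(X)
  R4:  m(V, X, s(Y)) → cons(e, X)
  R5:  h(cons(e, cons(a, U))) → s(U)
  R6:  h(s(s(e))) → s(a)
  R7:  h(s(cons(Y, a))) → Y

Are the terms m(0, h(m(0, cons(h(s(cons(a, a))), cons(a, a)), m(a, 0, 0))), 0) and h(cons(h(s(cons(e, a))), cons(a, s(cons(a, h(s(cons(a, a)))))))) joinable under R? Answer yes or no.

Reduce t₁ = m(0, h(m(0, cons(h(s(cons(a, a))), cons(a, a)), m(a, 0, 0))), 0):
1. m(0, h(m(0, cons(h(s(cons(a, a))), cons(a, a)), m(a, 0, 0))), 0)  →  s(h(m(0, cons(h(s(cons(a, a))), cons(a, a)), m(a, 0, 0))))   [R3 at ε]
2. s(h(m(0, cons(h(s(cons(a, a))), cons(a, a)), m(a, 0, 0))))  →  s(h(m(0, cons(a, cons(a, a)), m(a, 0, 0))))   [R7 at 1.1.2.1]
3. s(h(m(0, cons(a, cons(a, a)), m(a, 0, 0))))  →  s(h(m(0, cons(a, cons(a, a)), s(0))))   [R3 at 1.1.3]
4. s(h(m(0, cons(a, cons(a, a)), s(0))))  →  s(h(cons(e, cons(a, cons(a, a)))))   [R4 at 1.1]
5. s(h(cons(e, cons(a, cons(a, a)))))  →  s(s(cons(a, a)))   [R5 at 1]

Reduce t₂ = h(cons(h(s(cons(e, a))), cons(a, s(cons(a, h(s(cons(a, a)))))))):
1. h(cons(h(s(cons(e, a))), cons(a, s(cons(a, h(s(cons(a, a))))))))  →  h(cons(e, cons(a, s(cons(a, h(s(cons(a, a))))))))   [R7 at 1.1]
2. h(cons(e, cons(a, s(cons(a, h(s(cons(a, a))))))))  →  s(s(cons(a, h(s(cons(a, a))))))   [R5 at ε]
3. s(s(cons(a, h(s(cons(a, a))))))  →  s(s(cons(a, a)))   [R7 at 1.1.2]

yes — NF(t₁) = s(s(cons(a, a))), NF(t₂) = s(s(cons(a, a)))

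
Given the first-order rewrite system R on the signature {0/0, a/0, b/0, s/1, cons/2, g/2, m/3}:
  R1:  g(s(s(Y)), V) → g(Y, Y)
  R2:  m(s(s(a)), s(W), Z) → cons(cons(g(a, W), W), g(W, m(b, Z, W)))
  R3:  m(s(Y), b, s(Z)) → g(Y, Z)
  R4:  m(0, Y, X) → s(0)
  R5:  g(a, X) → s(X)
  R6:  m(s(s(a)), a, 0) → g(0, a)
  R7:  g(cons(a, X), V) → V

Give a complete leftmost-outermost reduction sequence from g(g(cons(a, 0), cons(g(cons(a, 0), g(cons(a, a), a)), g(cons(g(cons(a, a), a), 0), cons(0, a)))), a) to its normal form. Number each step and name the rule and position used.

a

1. g(g(cons(a, 0), cons(g(cons(a, 0), g(cons(a, a), a)), g(cons(g(cons(a, a), a), 0), cons(0, a)))), a)  →  g(cons(g(cons(a, 0), g(cons(a, a), a)), g(cons(g(cons(a, a), a), 0), cons(0, a))), a)   [R7 at 1]
2. g(cons(g(cons(a, 0), g(cons(a, a), a)), g(cons(g(cons(a, a), a), 0), cons(0, a))), a)  →  g(cons(g(cons(a, a), a), g(cons(g(cons(a, a), a), 0), cons(0, a))), a)   [R7 at 1.1]
3. g(cons(g(cons(a, a), a), g(cons(g(cons(a, a), a), 0), cons(0, a))), a)  →  g(cons(a, g(cons(g(cons(a, a), a), 0), cons(0, a))), a)   [R7 at 1.1]
4. g(cons(a, g(cons(g(cons(a, a), a), 0), cons(0, a))), a)  →  a   [R7 at ε]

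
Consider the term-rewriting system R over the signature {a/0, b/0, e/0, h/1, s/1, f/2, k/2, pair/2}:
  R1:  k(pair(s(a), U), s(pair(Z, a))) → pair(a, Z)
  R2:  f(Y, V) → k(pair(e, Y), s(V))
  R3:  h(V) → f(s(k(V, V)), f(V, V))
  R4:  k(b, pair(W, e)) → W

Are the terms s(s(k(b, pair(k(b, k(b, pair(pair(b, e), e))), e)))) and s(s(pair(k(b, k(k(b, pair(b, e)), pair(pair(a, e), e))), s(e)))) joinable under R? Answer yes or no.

no — NF(t₁) = s(s(b)), NF(t₂) = s(s(pair(a, s(e))))

Reduce t₁ = s(s(k(b, pair(k(b, k(b, pair(pair(b, e), e))), e)))):
1. s(s(k(b, pair(k(b, k(b, pair(pair(b, e), e))), e))))  →  s(s(k(b, k(b, pair(pair(b, e), e)))))   [R4 at 1.1]
2. s(s(k(b, k(b, pair(pair(b, e), e)))))  →  s(s(k(b, pair(b, e))))   [R4 at 1.1.2]
3. s(s(k(b, pair(b, e))))  →  s(s(b))   [R4 at 1.1]

Reduce t₂ = s(s(pair(k(b, k(k(b, pair(b, e)), pair(pair(a, e), e))), s(e)))):
1. s(s(pair(k(b, k(k(b, pair(b, e)), pair(pair(a, e), e))), s(e))))  →  s(s(pair(k(b, k(b, pair(pair(a, e), e))), s(e))))   [R4 at 1.1.1.2.1]
2. s(s(pair(k(b, k(b, pair(pair(a, e), e))), s(e))))  →  s(s(pair(k(b, pair(a, e)), s(e))))   [R4 at 1.1.1.2]
3. s(s(pair(k(b, pair(a, e)), s(e))))  →  s(s(pair(a, s(e))))   [R4 at 1.1.1]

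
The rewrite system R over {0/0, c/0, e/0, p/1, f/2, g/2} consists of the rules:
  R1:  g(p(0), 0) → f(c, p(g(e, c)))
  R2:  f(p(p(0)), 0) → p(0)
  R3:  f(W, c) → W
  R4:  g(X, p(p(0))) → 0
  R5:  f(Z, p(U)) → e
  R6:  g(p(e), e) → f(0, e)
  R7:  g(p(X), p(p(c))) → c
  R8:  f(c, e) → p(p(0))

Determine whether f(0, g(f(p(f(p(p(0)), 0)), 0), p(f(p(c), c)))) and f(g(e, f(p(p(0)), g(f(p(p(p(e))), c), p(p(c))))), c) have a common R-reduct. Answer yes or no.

yes — NF(t₁) = 0, NF(t₂) = 0

Reduce t₁ = f(0, g(f(p(f(p(p(0)), 0)), 0), p(f(p(c), c)))):
1. f(0, g(f(p(f(p(p(0)), 0)), 0), p(f(p(c), c))))  →  f(0, g(f(p(p(0)), 0), p(f(p(c), c))))   [R2 at 2.1.1.1]
2. f(0, g(f(p(p(0)), 0), p(f(p(c), c))))  →  f(0, g(p(0), p(f(p(c), c))))   [R2 at 2.1]
3. f(0, g(p(0), p(f(p(c), c))))  →  f(0, g(p(0), p(p(c))))   [R3 at 2.2.1]
4. f(0, g(p(0), p(p(c))))  →  f(0, c)   [R7 at 2]
5. f(0, c)  →  0   [R3 at ε]

Reduce t₂ = f(g(e, f(p(p(0)), g(f(p(p(p(e))), c), p(p(c))))), c):
1. f(g(e, f(p(p(0)), g(f(p(p(p(e))), c), p(p(c))))), c)  →  g(e, f(p(p(0)), g(f(p(p(p(e))), c), p(p(c)))))   [R3 at ε]
2. g(e, f(p(p(0)), g(f(p(p(p(e))), c), p(p(c)))))  →  g(e, f(p(p(0)), g(p(p(p(e))), p(p(c)))))   [R3 at 2.2.1]
3. g(e, f(p(p(0)), g(p(p(p(e))), p(p(c)))))  →  g(e, f(p(p(0)), c))   [R7 at 2.2]
4. g(e, f(p(p(0)), c))  →  g(e, p(p(0)))   [R3 at 2]
5. g(e, p(p(0)))  →  0   [R4 at ε]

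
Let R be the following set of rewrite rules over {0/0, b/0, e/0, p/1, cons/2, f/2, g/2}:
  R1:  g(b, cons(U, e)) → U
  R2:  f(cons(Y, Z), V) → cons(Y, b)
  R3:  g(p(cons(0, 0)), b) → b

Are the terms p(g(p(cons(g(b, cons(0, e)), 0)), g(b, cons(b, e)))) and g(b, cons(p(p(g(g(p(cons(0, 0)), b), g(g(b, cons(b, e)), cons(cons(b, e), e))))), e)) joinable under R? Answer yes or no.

Reduce t₁ = p(g(p(cons(g(b, cons(0, e)), 0)), g(b, cons(b, e)))):
1. p(g(p(cons(g(b, cons(0, e)), 0)), g(b, cons(b, e))))  →  p(g(p(cons(0, 0)), g(b, cons(b, e))))   [R1 at 1.1.1.1]
2. p(g(p(cons(0, 0)), g(b, cons(b, e))))  →  p(g(p(cons(0, 0)), b))   [R1 at 1.2]
3. p(g(p(cons(0, 0)), b))  →  p(b)   [R3 at 1]

Reduce t₂ = g(b, cons(p(p(g(g(p(cons(0, 0)), b), g(g(b, cons(b, e)), cons(cons(b, e), e))))), e)):
1. g(b, cons(p(p(g(g(p(cons(0, 0)), b), g(g(b, cons(b, e)), cons(cons(b, e), e))))), e))  →  p(p(g(g(p(cons(0, 0)), b), g(g(b, cons(b, e)), cons(cons(b, e), e)))))   [R1 at ε]
2. p(p(g(g(p(cons(0, 0)), b), g(g(b, cons(b, e)), cons(cons(b, e), e)))))  →  p(p(g(b, g(g(b, cons(b, e)), cons(cons(b, e), e)))))   [R3 at 1.1.1]
3. p(p(g(b, g(g(b, cons(b, e)), cons(cons(b, e), e)))))  →  p(p(g(b, g(b, cons(cons(b, e), e)))))   [R1 at 1.1.2.1]
4. p(p(g(b, g(b, cons(cons(b, e), e)))))  →  p(p(g(b, cons(b, e))))   [R1 at 1.1.2]
5. p(p(g(b, cons(b, e))))  →  p(p(b))   [R1 at 1.1]

no — NF(t₁) = p(b), NF(t₂) = p(p(b))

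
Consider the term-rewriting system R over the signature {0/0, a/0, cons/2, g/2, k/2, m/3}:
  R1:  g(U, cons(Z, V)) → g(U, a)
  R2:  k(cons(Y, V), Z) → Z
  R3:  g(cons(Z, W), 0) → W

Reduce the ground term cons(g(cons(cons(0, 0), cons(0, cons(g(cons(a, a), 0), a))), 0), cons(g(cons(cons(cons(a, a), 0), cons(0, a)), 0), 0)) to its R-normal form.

1. cons(g(cons(cons(0, 0), cons(0, cons(g(cons(a, a), 0), a))), 0), cons(g(cons(cons(cons(a, a), 0), cons(0, a)), 0), 0))  →  cons(cons(0, cons(g(cons(a, a), 0), a)), cons(g(cons(cons(cons(a, a), 0), cons(0, a)), 0), 0))   [R3 at 1]
2. cons(cons(0, cons(g(cons(a, a), 0), a)), cons(g(cons(cons(cons(a, a), 0), cons(0, a)), 0), 0))  →  cons(cons(0, cons(a, a)), cons(g(cons(cons(cons(a, a), 0), cons(0, a)), 0), 0))   [R3 at 1.2.1]
3. cons(cons(0, cons(a, a)), cons(g(cons(cons(cons(a, a), 0), cons(0, a)), 0), 0))  →  cons(cons(0, cons(a, a)), cons(cons(0, a), 0))   [R3 at 2.1]

cons(cons(0, cons(a, a)), cons(cons(0, a), 0))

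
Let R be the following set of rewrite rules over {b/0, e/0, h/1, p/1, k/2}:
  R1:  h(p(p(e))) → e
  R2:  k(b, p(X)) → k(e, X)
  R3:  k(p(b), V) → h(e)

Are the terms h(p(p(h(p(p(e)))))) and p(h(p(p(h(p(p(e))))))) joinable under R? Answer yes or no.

Reduce t₁ = h(p(p(h(p(p(e)))))):
1. h(p(p(h(p(p(e))))))  →  h(p(p(e)))   [R1 at 1.1.1]
2. h(p(p(e)))  →  e   [R1 at ε]

Reduce t₂ = p(h(p(p(h(p(p(e))))))):
1. p(h(p(p(h(p(p(e)))))))  →  p(h(p(p(e))))   [R1 at 1.1.1.1]
2. p(h(p(p(e))))  →  p(e)   [R1 at 1]

no — NF(t₁) = e, NF(t₂) = p(e)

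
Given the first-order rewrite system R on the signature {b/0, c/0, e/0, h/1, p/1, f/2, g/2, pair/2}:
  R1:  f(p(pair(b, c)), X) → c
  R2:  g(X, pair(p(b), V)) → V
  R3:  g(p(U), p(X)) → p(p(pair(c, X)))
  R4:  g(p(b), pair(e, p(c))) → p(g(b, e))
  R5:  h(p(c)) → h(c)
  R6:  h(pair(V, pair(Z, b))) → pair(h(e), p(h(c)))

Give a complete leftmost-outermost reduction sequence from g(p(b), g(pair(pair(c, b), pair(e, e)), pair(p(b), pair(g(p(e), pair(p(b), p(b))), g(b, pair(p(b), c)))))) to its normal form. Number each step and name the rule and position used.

c

1. g(p(b), g(pair(pair(c, b), pair(e, e)), pair(p(b), pair(g(p(e), pair(p(b), p(b))), g(b, pair(p(b), c))))))  →  g(p(b), pair(g(p(e), pair(p(b), p(b))), g(b, pair(p(b), c))))   [R2 at 2]
2. g(p(b), pair(g(p(e), pair(p(b), p(b))), g(b, pair(p(b), c))))  →  g(p(b), pair(p(b), g(b, pair(p(b), c))))   [R2 at 2.1]
3. g(p(b), pair(p(b), g(b, pair(p(b), c))))  →  g(b, pair(p(b), c))   [R2 at ε]
4. g(b, pair(p(b), c))  →  c   [R2 at ε]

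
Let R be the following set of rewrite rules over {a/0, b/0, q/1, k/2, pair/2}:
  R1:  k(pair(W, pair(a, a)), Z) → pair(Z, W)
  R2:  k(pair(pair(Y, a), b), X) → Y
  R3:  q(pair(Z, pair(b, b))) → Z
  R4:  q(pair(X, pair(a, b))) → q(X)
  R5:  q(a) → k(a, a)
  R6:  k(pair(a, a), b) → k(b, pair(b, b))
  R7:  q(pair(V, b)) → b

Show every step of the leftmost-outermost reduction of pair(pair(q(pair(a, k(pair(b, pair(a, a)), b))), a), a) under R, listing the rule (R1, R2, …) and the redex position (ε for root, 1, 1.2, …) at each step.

pair(pair(a, a), a)

1. pair(pair(q(pair(a, k(pair(b, pair(a, a)), b))), a), a)  →  pair(pair(q(pair(a, pair(b, b))), a), a)   [R1 at 1.1.1.2]
2. pair(pair(q(pair(a, pair(b, b))), a), a)  →  pair(pair(a, a), a)   [R3 at 1.1]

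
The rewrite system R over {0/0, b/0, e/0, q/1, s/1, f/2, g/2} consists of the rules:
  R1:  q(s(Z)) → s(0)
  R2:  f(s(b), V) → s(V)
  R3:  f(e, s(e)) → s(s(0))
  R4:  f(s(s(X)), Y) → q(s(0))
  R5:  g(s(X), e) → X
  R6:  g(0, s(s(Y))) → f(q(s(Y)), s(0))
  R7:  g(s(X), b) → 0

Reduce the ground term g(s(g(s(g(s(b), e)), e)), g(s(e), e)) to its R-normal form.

1. g(s(g(s(g(s(b), e)), e)), g(s(e), e))  →  g(s(g(s(b), e)), g(s(e), e))   [R5 at 1.1]
2. g(s(g(s(b), e)), g(s(e), e))  →  g(s(b), g(s(e), e))   [R5 at 1.1]
3. g(s(b), g(s(e), e))  →  g(s(b), e)   [R5 at 2]
4. g(s(b), e)  →  b   [R5 at ε]

b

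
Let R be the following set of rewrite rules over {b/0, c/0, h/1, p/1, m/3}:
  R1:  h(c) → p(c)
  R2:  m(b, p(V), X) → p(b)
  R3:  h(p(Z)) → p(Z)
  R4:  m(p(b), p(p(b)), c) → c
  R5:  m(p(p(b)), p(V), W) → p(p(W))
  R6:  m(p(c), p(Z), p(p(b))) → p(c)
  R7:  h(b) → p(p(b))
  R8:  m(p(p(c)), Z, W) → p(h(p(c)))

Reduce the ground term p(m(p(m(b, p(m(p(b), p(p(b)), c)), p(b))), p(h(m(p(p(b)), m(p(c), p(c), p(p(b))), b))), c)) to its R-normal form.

p(p(p(c)))

1. p(m(p(m(b, p(m(p(b), p(p(b)), c)), p(b))), p(h(m(p(p(b)), m(p(c), p(c), p(p(b))), b))), c))  →  p(m(p(p(b)), p(h(m(p(p(b)), m(p(c), p(c), p(p(b))), b))), c))   [R2 at 1.1.1]
2. p(m(p(p(b)), p(h(m(p(p(b)), m(p(c), p(c), p(p(b))), b))), c))  →  p(p(p(c)))   [R5 at 1]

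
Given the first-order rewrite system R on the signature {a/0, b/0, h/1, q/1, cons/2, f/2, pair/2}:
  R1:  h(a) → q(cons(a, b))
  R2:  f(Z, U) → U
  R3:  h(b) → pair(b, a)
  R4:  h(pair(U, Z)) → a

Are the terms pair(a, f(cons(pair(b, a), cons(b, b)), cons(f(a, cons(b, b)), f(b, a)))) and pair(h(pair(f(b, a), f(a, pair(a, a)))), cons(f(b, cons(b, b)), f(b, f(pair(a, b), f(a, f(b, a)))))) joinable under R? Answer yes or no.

yes — NF(t₁) = pair(a, cons(cons(b, b), a)), NF(t₂) = pair(a, cons(cons(b, b), a))

Reduce t₁ = pair(a, f(cons(pair(b, a), cons(b, b)), cons(f(a, cons(b, b)), f(b, a)))):
1. pair(a, f(cons(pair(b, a), cons(b, b)), cons(f(a, cons(b, b)), f(b, a))))  →  pair(a, cons(f(a, cons(b, b)), f(b, a)))   [R2 at 2]
2. pair(a, cons(f(a, cons(b, b)), f(b, a)))  →  pair(a, cons(cons(b, b), f(b, a)))   [R2 at 2.1]
3. pair(a, cons(cons(b, b), f(b, a)))  →  pair(a, cons(cons(b, b), a))   [R2 at 2.2]

Reduce t₂ = pair(h(pair(f(b, a), f(a, pair(a, a)))), cons(f(b, cons(b, b)), f(b, f(pair(a, b), f(a, f(b, a)))))):
1. pair(h(pair(f(b, a), f(a, pair(a, a)))), cons(f(b, cons(b, b)), f(b, f(pair(a, b), f(a, f(b, a))))))  →  pair(a, cons(f(b, cons(b, b)), f(b, f(pair(a, b), f(a, f(b, a))))))   [R4 at 1]
2. pair(a, cons(f(b, cons(b, b)), f(b, f(pair(a, b), f(a, f(b, a))))))  →  pair(a, cons(cons(b, b), f(b, f(pair(a, b), f(a, f(b, a))))))   [R2 at 2.1]
3. pair(a, cons(cons(b, b), f(b, f(pair(a, b), f(a, f(b, a))))))  →  pair(a, cons(cons(b, b), f(pair(a, b), f(a, f(b, a)))))   [R2 at 2.2]
4. pair(a, cons(cons(b, b), f(pair(a, b), f(a, f(b, a)))))  →  pair(a, cons(cons(b, b), f(a, f(b, a))))   [R2 at 2.2]
5. pair(a, cons(cons(b, b), f(a, f(b, a))))  →  pair(a, cons(cons(b, b), f(b, a)))   [R2 at 2.2]
6. pair(a, cons(cons(b, b), f(b, a)))  →  pair(a, cons(cons(b, b), a))   [R2 at 2.2]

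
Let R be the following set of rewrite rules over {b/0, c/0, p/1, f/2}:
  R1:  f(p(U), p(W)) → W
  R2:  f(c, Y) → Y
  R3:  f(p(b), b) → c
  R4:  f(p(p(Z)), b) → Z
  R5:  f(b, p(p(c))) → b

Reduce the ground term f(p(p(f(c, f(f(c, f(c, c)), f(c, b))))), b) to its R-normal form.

1. f(p(p(f(c, f(f(c, f(c, c)), f(c, b))))), b)  →  f(c, f(f(c, f(c, c)), f(c, b)))   [R4 at ε]
2. f(c, f(f(c, f(c, c)), f(c, b)))  →  f(f(c, f(c, c)), f(c, b))   [R2 at ε]
3. f(f(c, f(c, c)), f(c, b))  →  f(f(c, c), f(c, b))   [R2 at 1]
4. f(f(c, c), f(c, b))  →  f(c, f(c, b))   [R2 at 1]
5. f(c, f(c, b))  →  f(c, b)   [R2 at ε]
6. f(c, b)  →  b   [R2 at ε]

b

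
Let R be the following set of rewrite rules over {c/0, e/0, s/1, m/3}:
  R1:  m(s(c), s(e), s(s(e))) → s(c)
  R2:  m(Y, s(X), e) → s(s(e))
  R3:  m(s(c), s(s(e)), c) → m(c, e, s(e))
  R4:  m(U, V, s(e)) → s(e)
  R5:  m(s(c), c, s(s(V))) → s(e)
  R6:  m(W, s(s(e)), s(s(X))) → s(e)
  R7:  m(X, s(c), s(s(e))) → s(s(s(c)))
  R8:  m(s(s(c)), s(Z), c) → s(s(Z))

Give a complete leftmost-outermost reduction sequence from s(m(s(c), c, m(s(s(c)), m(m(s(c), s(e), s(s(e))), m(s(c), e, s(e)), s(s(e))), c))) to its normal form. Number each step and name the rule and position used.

s(s(e))

1. s(m(s(c), c, m(s(s(c)), m(m(s(c), s(e), s(s(e))), m(s(c), e, s(e)), s(s(e))), c)))  →  s(m(s(c), c, m(s(s(c)), m(s(c), m(s(c), e, s(e)), s(s(e))), c)))   [R1 at 1.3.2.1]
2. s(m(s(c), c, m(s(s(c)), m(s(c), m(s(c), e, s(e)), s(s(e))), c)))  →  s(m(s(c), c, m(s(s(c)), m(s(c), s(e), s(s(e))), c)))   [R4 at 1.3.2.2]
3. s(m(s(c), c, m(s(s(c)), m(s(c), s(e), s(s(e))), c)))  →  s(m(s(c), c, m(s(s(c)), s(c), c)))   [R1 at 1.3.2]
4. s(m(s(c), c, m(s(s(c)), s(c), c)))  →  s(m(s(c), c, s(s(c))))   [R8 at 1.3]
5. s(m(s(c), c, s(s(c))))  →  s(s(e))   [R5 at 1]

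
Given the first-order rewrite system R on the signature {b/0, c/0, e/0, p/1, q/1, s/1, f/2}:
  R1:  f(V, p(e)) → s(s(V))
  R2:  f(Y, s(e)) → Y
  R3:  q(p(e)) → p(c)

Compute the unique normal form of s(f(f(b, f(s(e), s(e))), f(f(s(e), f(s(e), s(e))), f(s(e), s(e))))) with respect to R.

1. s(f(f(b, f(s(e), s(e))), f(f(s(e), f(s(e), s(e))), f(s(e), s(e)))))  →  s(f(f(b, s(e)), f(f(s(e), f(s(e), s(e))), f(s(e), s(e)))))   [R2 at 1.1.2]
2. s(f(f(b, s(e)), f(f(s(e), f(s(e), s(e))), f(s(e), s(e)))))  →  s(f(b, f(f(s(e), f(s(e), s(e))), f(s(e), s(e)))))   [R2 at 1.1]
3. s(f(b, f(f(s(e), f(s(e), s(e))), f(s(e), s(e)))))  →  s(f(b, f(f(s(e), s(e)), f(s(e), s(e)))))   [R2 at 1.2.1.2]
4. s(f(b, f(f(s(e), s(e)), f(s(e), s(e)))))  →  s(f(b, f(s(e), f(s(e), s(e)))))   [R2 at 1.2.1]
5. s(f(b, f(s(e), f(s(e), s(e)))))  →  s(f(b, f(s(e), s(e))))   [R2 at 1.2.2]
6. s(f(b, f(s(e), s(e))))  →  s(f(b, s(e)))   [R2 at 1.2]
7. s(f(b, s(e)))  →  s(b)   [R2 at 1]

s(b)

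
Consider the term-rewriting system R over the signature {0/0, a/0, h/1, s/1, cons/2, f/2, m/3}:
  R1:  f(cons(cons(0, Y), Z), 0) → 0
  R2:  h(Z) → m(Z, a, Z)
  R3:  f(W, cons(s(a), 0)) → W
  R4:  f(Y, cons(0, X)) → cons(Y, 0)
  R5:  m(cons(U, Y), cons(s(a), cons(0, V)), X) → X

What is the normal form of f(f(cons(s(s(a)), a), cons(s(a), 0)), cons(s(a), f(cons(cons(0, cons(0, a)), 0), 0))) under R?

1. f(f(cons(s(s(a)), a), cons(s(a), 0)), cons(s(a), f(cons(cons(0, cons(0, a)), 0), 0)))  →  f(cons(s(s(a)), a), cons(s(a), f(cons(cons(0, cons(0, a)), 0), 0)))   [R3 at 1]
2. f(cons(s(s(a)), a), cons(s(a), f(cons(cons(0, cons(0, a)), 0), 0)))  →  f(cons(s(s(a)), a), cons(s(a), 0))   [R1 at 2.2]
3. f(cons(s(s(a)), a), cons(s(a), 0))  →  cons(s(s(a)), a)   [R3 at ε]

cons(s(s(a)), a)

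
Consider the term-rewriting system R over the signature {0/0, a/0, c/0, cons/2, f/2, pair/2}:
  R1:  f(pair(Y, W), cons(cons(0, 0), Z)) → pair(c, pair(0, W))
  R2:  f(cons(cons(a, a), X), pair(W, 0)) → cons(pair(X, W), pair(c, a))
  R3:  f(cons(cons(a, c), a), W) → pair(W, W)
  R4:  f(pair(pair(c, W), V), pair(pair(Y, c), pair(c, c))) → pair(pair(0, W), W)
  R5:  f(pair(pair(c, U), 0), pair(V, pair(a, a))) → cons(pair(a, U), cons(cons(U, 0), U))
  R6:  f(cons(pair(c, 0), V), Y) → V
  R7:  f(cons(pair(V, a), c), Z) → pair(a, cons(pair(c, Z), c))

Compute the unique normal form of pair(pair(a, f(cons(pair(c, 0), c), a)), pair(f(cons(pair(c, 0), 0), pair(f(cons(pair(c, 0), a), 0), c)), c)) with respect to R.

pair(pair(a, c), pair(0, c))

1. pair(pair(a, f(cons(pair(c, 0), c), a)), pair(f(cons(pair(c, 0), 0), pair(f(cons(pair(c, 0), a), 0), c)), c))  →  pair(pair(a, c), pair(f(cons(pair(c, 0), 0), pair(f(cons(pair(c, 0), a), 0), c)), c))   [R6 at 1.2]
2. pair(pair(a, c), pair(f(cons(pair(c, 0), 0), pair(f(cons(pair(c, 0), a), 0), c)), c))  →  pair(pair(a, c), pair(0, c))   [R6 at 2.1]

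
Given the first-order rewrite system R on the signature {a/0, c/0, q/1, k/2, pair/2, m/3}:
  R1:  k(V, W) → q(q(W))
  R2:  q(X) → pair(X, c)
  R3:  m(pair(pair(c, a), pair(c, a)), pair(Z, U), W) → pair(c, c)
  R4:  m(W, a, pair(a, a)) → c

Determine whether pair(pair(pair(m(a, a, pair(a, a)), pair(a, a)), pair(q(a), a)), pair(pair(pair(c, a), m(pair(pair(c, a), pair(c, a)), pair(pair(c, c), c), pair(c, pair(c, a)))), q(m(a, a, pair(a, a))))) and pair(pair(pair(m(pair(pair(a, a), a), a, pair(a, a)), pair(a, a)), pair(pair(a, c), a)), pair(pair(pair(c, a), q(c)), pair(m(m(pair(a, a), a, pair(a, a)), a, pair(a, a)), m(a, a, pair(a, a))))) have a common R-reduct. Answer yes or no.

Reduce t₁ = pair(pair(pair(m(a, a, pair(a, a)), pair(a, a)), pair(q(a), a)), pair(pair(pair(c, a), m(pair(pair(c, a), pair(c, a)), pair(pair(c, c), c), pair(c, pair(c, a)))), q(m(a, a, pair(a, a))))):
1. pair(pair(pair(m(a, a, pair(a, a)), pair(a, a)), pair(q(a), a)), pair(pair(pair(c, a), m(pair(pair(c, a), pair(c, a)), pair(pair(c, c), c), pair(c, pair(c, a)))), q(m(a, a, pair(a, a)))))  →  pair(pair(pair(c, pair(a, a)), pair(q(a), a)), pair(pair(pair(c, a), m(pair(pair(c, a), pair(c, a)), pair(pair(c, c), c), pair(c, pair(c, a)))), q(m(a, a, pair(a, a)))))   [R4 at 1.1.1]
2. pair(pair(pair(c, pair(a, a)), pair(q(a), a)), pair(pair(pair(c, a), m(pair(pair(c, a), pair(c, a)), pair(pair(c, c), c), pair(c, pair(c, a)))), q(m(a, a, pair(a, a)))))  →  pair(pair(pair(c, pair(a, a)), pair(pair(a, c), a)), pair(pair(pair(c, a), m(pair(pair(c, a), pair(c, a)), pair(pair(c, c), c), pair(c, pair(c, a)))), q(m(a, a, pair(a, a)))))   [R2 at 1.2.1]
3. pair(pair(pair(c, pair(a, a)), pair(pair(a, c), a)), pair(pair(pair(c, a), m(pair(pair(c, a), pair(c, a)), pair(pair(c, c), c), pair(c, pair(c, a)))), q(m(a, a, pair(a, a)))))  →  pair(pair(pair(c, pair(a, a)), pair(pair(a, c), a)), pair(pair(pair(c, a), pair(c, c)), q(m(a, a, pair(a, a)))))   [R3 at 2.1.2]
4. pair(pair(pair(c, pair(a, a)), pair(pair(a, c), a)), pair(pair(pair(c, a), pair(c, c)), q(m(a, a, pair(a, a)))))  →  pair(pair(pair(c, pair(a, a)), pair(pair(a, c), a)), pair(pair(pair(c, a), pair(c, c)), pair(m(a, a, pair(a, a)), c)))   [R2 at 2.2]
5. pair(pair(pair(c, pair(a, a)), pair(pair(a, c), a)), pair(pair(pair(c, a), pair(c, c)), pair(m(a, a, pair(a, a)), c)))  →  pair(pair(pair(c, pair(a, a)), pair(pair(a, c), a)), pair(pair(pair(c, a), pair(c, c)), pair(c, c)))   [R4 at 2.2.1]

Reduce t₂ = pair(pair(pair(m(pair(pair(a, a), a), a, pair(a, a)), pair(a, a)), pair(pair(a, c), a)), pair(pair(pair(c, a), q(c)), pair(m(m(pair(a, a), a, pair(a, a)), a, pair(a, a)), m(a, a, pair(a, a))))):
1. pair(pair(pair(m(pair(pair(a, a), a), a, pair(a, a)), pair(a, a)), pair(pair(a, c), a)), pair(pair(pair(c, a), q(c)), pair(m(m(pair(a, a), a, pair(a, a)), a, pair(a, a)), m(a, a, pair(a, a)))))  →  pair(pair(pair(c, pair(a, a)), pair(pair(a, c), a)), pair(pair(pair(c, a), q(c)), pair(m(m(pair(a, a), a, pair(a, a)), a, pair(a, a)), m(a, a, pair(a, a)))))   [R4 at 1.1.1]
2. pair(pair(pair(c, pair(a, a)), pair(pair(a, c), a)), pair(pair(pair(c, a), q(c)), pair(m(m(pair(a, a), a, pair(a, a)), a, pair(a, a)), m(a, a, pair(a, a)))))  →  pair(pair(pair(c, pair(a, a)), pair(pair(a, c), a)), pair(pair(pair(c, a), pair(c, c)), pair(m(m(pair(a, a), a, pair(a, a)), a, pair(a, a)), m(a, a, pair(a, a)))))   [R2 at 2.1.2]
3. pair(pair(pair(c, pair(a, a)), pair(pair(a, c), a)), pair(pair(pair(c, a), pair(c, c)), pair(m(m(pair(a, a), a, pair(a, a)), a, pair(a, a)), m(a, a, pair(a, a)))))  →  pair(pair(pair(c, pair(a, a)), pair(pair(a, c), a)), pair(pair(pair(c, a), pair(c, c)), pair(c, m(a, a, pair(a, a)))))   [R4 at 2.2.1]
4. pair(pair(pair(c, pair(a, a)), pair(pair(a, c), a)), pair(pair(pair(c, a), pair(c, c)), pair(c, m(a, a, pair(a, a)))))  →  pair(pair(pair(c, pair(a, a)), pair(pair(a, c), a)), pair(pair(pair(c, a), pair(c, c)), pair(c, c)))   [R4 at 2.2.2]

yes — NF(t₁) = pair(pair(pair(c, pair(a, a)), pair(pair(a, c), a)), pair(pair(pair(c, a), pair(c, c)), pair(c, c))), NF(t₂) = pair(pair(pair(c, pair(a, a)), pair(pair(a, c), a)), pair(pair(pair(c, a), pair(c, c)), pair(c, c)))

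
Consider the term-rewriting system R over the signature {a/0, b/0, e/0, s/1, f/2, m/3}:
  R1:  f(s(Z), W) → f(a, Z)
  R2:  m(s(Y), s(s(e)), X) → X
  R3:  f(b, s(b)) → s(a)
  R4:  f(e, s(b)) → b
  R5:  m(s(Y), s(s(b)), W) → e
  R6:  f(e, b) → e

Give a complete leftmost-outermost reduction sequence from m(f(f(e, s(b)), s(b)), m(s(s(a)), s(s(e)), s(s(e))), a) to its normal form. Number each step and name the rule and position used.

1. m(f(f(e, s(b)), s(b)), m(s(s(a)), s(s(e)), s(s(e))), a)  →  m(f(b, s(b)), m(s(s(a)), s(s(e)), s(s(e))), a)   [R4 at 1.1]
2. m(f(b, s(b)), m(s(s(a)), s(s(e)), s(s(e))), a)  →  m(s(a), m(s(s(a)), s(s(e)), s(s(e))), a)   [R3 at 1]
3. m(s(a), m(s(s(a)), s(s(e)), s(s(e))), a)  →  m(s(a), s(s(e)), a)   [R2 at 2]
4. m(s(a), s(s(e)), a)  →  a   [R2 at ε]

a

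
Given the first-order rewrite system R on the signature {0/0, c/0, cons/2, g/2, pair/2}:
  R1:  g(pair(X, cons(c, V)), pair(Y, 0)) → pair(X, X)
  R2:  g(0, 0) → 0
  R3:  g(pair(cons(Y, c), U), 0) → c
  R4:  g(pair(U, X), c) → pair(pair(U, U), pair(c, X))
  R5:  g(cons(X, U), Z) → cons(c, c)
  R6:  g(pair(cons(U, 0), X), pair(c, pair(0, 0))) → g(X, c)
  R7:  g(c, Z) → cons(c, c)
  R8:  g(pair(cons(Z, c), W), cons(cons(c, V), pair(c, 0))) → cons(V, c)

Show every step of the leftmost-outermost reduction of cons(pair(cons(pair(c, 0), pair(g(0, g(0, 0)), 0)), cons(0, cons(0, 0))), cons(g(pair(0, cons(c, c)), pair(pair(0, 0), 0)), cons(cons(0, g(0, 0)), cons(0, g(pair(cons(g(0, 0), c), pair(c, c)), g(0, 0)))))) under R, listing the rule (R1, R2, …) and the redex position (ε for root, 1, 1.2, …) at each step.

1. cons(pair(cons(pair(c, 0), pair(g(0, g(0, 0)), 0)), cons(0, cons(0, 0))), cons(g(pair(0, cons(c, c)), pair(pair(0, 0), 0)), cons(cons(0, g(0, 0)), cons(0, g(pair(cons(g(0, 0), c), pair(c, c)), g(0, 0))))))  →  cons(pair(cons(pair(c, 0), pair(g(0, 0), 0)), cons(0, cons(0, 0))), cons(g(pair(0, cons(c, c)), pair(pair(0, 0), 0)), cons(cons(0, g(0, 0)), cons(0, g(pair(cons(g(0, 0), c), pair(c, c)), g(0, 0))))))   [R2 at 1.1.2.1.2]
2. cons(pair(cons(pair(c, 0), pair(g(0, 0), 0)), cons(0, cons(0, 0))), cons(g(pair(0, cons(c, c)), pair(pair(0, 0), 0)), cons(cons(0, g(0, 0)), cons(0, g(pair(cons(g(0, 0), c), pair(c, c)), g(0, 0))))))  →  cons(pair(cons(pair(c, 0), pair(0, 0)), cons(0, cons(0, 0))), cons(g(pair(0, cons(c, c)), pair(pair(0, 0), 0)), cons(cons(0, g(0, 0)), cons(0, g(pair(cons(g(0, 0), c), pair(c, c)), g(0, 0))))))   [R2 at 1.1.2.1]
3. cons(pair(cons(pair(c, 0), pair(0, 0)), cons(0, cons(0, 0))), cons(g(pair(0, cons(c, c)), pair(pair(0, 0), 0)), cons(cons(0, g(0, 0)), cons(0, g(pair(cons(g(0, 0), c), pair(c, c)), g(0, 0))))))  →  cons(pair(cons(pair(c, 0), pair(0, 0)), cons(0, cons(0, 0))), cons(pair(0, 0), cons(cons(0, g(0, 0)), cons(0, g(pair(cons(g(0, 0), c), pair(c, c)), g(0, 0))))))   [R1 at 2.1]
4. cons(pair(cons(pair(c, 0), pair(0, 0)), cons(0, cons(0, 0))), cons(pair(0, 0), cons(cons(0, g(0, 0)), cons(0, g(pair(cons(g(0, 0), c), pair(c, c)), g(0, 0))))))  →  cons(pair(cons(pair(c, 0), pair(0, 0)), cons(0, cons(0, 0))), cons(pair(0, 0), cons(cons(0, 0), cons(0, g(pair(cons(g(0, 0), c), pair(c, c)), g(0, 0))))))   [R2 at 2.2.1.2]
5. cons(pair(cons(pair(c, 0), pair(0, 0)), cons(0, cons(0, 0))), cons(pair(0, 0), cons(cons(0, 0), cons(0, g(pair(cons(g(0, 0), c), pair(c, c)), g(0, 0))))))  →  cons(pair(cons(pair(c, 0), pair(0, 0)), cons(0, cons(0, 0))), cons(pair(0, 0), cons(cons(0, 0), cons(0, g(pair(cons(0, c), pair(c, c)), g(0, 0))))))   [R2 at 2.2.2.2.1.1.1]
6. cons(pair(cons(pair(c, 0), pair(0, 0)), cons(0, cons(0, 0))), cons(pair(0, 0), cons(cons(0, 0), cons(0, g(pair(cons(0, c), pair(c, c)), g(0, 0))))))  →  cons(pair(cons(pair(c, 0), pair(0, 0)), cons(0, cons(0, 0))), cons(pair(0, 0), cons(cons(0, 0), cons(0, g(pair(cons(0, c), pair(c, c)), 0)))))   [R2 at 2.2.2.2.2]
7. cons(pair(cons(pair(c, 0), pair(0, 0)), cons(0, cons(0, 0))), cons(pair(0, 0), cons(cons(0, 0), cons(0, g(pair(cons(0, c), pair(c, c)), 0)))))  →  cons(pair(cons(pair(c, 0), pair(0, 0)), cons(0, cons(0, 0))), cons(pair(0, 0), cons(cons(0, 0), cons(0, c))))   [R3 at 2.2.2.2]

cons(pair(cons(pair(c, 0), pair(0, 0)), cons(0, cons(0, 0))), cons(pair(0, 0), cons(cons(0, 0), cons(0, c))))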